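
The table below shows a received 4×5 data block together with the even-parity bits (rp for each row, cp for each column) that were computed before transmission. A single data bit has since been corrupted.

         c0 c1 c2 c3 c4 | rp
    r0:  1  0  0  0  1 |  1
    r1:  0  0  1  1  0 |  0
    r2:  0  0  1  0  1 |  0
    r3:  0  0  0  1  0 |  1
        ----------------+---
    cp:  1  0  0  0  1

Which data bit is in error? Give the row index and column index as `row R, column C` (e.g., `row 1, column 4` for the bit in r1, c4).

row 0, column 4

Recompute each row's even parity and compare to rp:
  r0: data parity 0, sent rp 1 → mismatch
  r1: data parity 0, sent rp 0 → ok
  r2: data parity 0, sent rp 0 → ok
  r3: data parity 1, sent rp 1 → ok
Recompute each column's even parity and compare to cp:
  c0: data parity 1, sent cp 1 → ok
  c1: data parity 0, sent cp 0 → ok
  c2: data parity 0, sent cp 0 → ok
  c3: data parity 0, sent cp 0 → ok
  c4: data parity 0, sent cp 1 → mismatch
Exactly one row (r0) and one column (c4) fail → the flipped bit is at their intersection.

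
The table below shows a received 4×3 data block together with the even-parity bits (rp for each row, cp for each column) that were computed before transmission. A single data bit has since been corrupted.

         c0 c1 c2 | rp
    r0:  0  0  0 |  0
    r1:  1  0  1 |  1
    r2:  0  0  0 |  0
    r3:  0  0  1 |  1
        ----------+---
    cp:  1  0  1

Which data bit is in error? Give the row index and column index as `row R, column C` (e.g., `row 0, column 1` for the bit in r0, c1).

Recompute each row's even parity and compare to rp:
  r0: data parity 0, sent rp 0 → ok
  r1: data parity 0, sent rp 1 → mismatch
  r2: data parity 0, sent rp 0 → ok
  r3: data parity 1, sent rp 1 → ok
Recompute each column's even parity and compare to cp:
  c0: data parity 1, sent cp 1 → ok
  c1: data parity 0, sent cp 0 → ok
  c2: data parity 0, sent cp 1 → mismatch
Exactly one row (r1) and one column (c2) fail → the flipped bit is at their intersection.

row 1, column 2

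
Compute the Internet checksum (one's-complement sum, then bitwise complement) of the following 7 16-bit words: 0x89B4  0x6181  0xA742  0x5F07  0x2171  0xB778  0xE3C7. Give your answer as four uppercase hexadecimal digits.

One's-complement addition (fold any carry out of bit 15 back into bit 0):
  0x89B4 + 0x6181 = 0x0EB35
  0xEB35 + 0xA742 = 0x19277 → wrap carry → 0x9278
  0x9278 + 0x5F07 = 0x0F17F
  0xF17F + 0x2171 = 0x112F0 → wrap carry → 0x12F1
  0x12F1 + 0xB778 = 0x0CA69
  0xCA69 + 0xE3C7 = 0x1AE30 → wrap carry → 0xAE31
One's-complement sum = 0xAE31.
Checksum = ~0xAE31 & 0xFFFF = 0x51CE.

51CE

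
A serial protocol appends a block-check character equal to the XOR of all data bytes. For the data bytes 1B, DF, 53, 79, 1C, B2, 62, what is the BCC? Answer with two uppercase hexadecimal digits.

XOR the bytes together:
  start with 0x1B
  0x1B ⊕ 0xDF = 0xC4
  0xC4 ⊕ 0x53 = 0x97
  0x97 ⊕ 0x79 = 0xEE
  0xEE ⊕ 0x1C = 0xF2
  0xF2 ⊕ 0xB2 = 0x40
  0x40 ⊕ 0x62 = 0x22

22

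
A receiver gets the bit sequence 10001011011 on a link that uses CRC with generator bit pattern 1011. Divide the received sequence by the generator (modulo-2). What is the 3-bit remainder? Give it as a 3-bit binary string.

000

Modulo-2 division of 10001011011 by 1011:
  pos 0: 1000 XOR 1011 = 0011
  pos 2: 1110 XOR 1011 = 0101
  pos 3: 1011 XOR 1011 = 0000
  pos 7: 1011 XOR 1011 = 0000
Remainder = 000 (zero — the frame passes the CRC check).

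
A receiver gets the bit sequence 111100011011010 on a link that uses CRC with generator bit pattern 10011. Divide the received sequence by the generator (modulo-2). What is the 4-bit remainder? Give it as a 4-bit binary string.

Modulo-2 division of 111100011011010 by 10011:
  pos 0: 11110 XOR 10011 = 01101
  pos 1: 11010 XOR 10011 = 01001
  pos 2: 10010 XOR 10011 = 00001
  pos 6: 11101 XOR 10011 = 01110
  pos 7: 11101 XOR 10011 = 01110
  pos 8: 11100 XOR 10011 = 01111
  pos 9: 11111 XOR 10011 = 01100
  pos 10: 11000 XOR 10011 = 01011
Remainder = 1011 (nonzero — an error is detected).

1011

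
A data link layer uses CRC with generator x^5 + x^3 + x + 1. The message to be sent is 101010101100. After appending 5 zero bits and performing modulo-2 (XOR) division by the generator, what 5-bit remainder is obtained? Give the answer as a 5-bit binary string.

Append 5 zeros: 10101010110000000. Divide by 101011 (XOR where the leading bit is 1):
  pos 0: 101010 XOR 101011 = 000001
  pos 5: 110110 XOR 101011 = 011101
  pos 6: 111010 XOR 101011 = 010001
  pos 7: 100010 XOR 101011 = 001001
  pos 9: 100100 XOR 101011 = 001111
  pos 11: 111100 XOR 101011 = 010111
Remainder (last 5 bits) = 10111. This is the CRC / FCS.

10111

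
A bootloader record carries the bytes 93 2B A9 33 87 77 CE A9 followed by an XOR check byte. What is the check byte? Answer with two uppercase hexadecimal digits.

XOR the bytes together:
  start with 0x93
  0x93 ⊕ 0x2B = 0xB8
  0xB8 ⊕ 0xA9 = 0x11
  0x11 ⊕ 0x33 = 0x22
  0x22 ⊕ 0x87 = 0xA5
  0xA5 ⊕ 0x77 = 0xD2
  0xD2 ⊕ 0xCE = 0x1C
  0x1C ⊕ 0xA9 = 0xB5

B5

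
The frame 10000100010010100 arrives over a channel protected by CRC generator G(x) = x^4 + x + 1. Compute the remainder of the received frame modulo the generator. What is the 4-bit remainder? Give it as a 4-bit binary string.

Modulo-2 division of 10000100010010100 by 10011:
  pos 0: 10000 XOR 10011 = 00011
  pos 3: 11100 XOR 10011 = 01111
  pos 4: 11110 XOR 10011 = 01101
  pos 5: 11011 XOR 10011 = 01000
  pos 6: 10000 XOR 10011 = 00011
  pos 9: 11010 XOR 10011 = 01001
  pos 10: 10011 XOR 10011 = 00000
Remainder = 0000 (zero — the frame passes the CRC check).

0000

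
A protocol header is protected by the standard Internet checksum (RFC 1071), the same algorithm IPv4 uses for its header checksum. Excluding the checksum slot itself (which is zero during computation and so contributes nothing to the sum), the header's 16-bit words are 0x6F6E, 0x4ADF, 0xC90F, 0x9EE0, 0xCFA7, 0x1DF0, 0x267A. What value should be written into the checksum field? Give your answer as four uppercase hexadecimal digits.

One's-complement addition (fold any carry out of bit 15 back into bit 0):
  0x6F6E + 0x4ADF = 0x0BA4D
  0xBA4D + 0xC90F = 0x1835C → wrap carry → 0x835D
  0x835D + 0x9EE0 = 0x1223D → wrap carry → 0x223E
  0x223E + 0xCFA7 = 0x0F1E5
  0xF1E5 + 0x1DF0 = 0x10FD5 → wrap carry → 0x0FD6
  0x0FD6 + 0x267A = 0x03650
One's-complement sum = 0x3650.
Checksum = ~0x3650 & 0xFFFF = 0xC9AF.

C9AF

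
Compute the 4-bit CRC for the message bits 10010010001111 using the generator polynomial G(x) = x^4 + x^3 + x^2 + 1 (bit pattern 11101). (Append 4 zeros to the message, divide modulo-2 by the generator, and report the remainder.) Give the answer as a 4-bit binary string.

0001

Append 4 zeros: 100100100011110000. Divide by 11101 (XOR where the leading bit is 1):
  pos 0: 10010 XOR 11101 = 01111
  pos 1: 11110 XOR 11101 = 00011
  pos 4: 11100 XOR 11101 = 00001
  pos 8: 10111 XOR 11101 = 01010
  pos 9: 10101 XOR 11101 = 01000
  pos 10: 10000 XOR 11101 = 01101
  pos 11: 11010 XOR 11101 = 00111
  pos 13: 11100 XOR 11101 = 00001
Remainder (last 4 bits) = 0001. This is the CRC / FCS.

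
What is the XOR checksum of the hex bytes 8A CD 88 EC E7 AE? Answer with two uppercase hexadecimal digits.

6A

XOR the bytes together:
  start with 0x8A
  0x8A ⊕ 0xCD = 0x47
  0x47 ⊕ 0x88 = 0xCF
  0xCF ⊕ 0xEC = 0x23
  0x23 ⊕ 0xE7 = 0xC4
  0xC4 ⊕ 0xAE = 0x6A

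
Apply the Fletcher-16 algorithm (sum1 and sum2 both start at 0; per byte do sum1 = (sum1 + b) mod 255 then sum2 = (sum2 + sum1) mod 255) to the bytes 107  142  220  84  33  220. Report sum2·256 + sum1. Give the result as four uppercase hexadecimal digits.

DC29

Running sums (mod 255):
  after byte 0 (107): sum1=107, sum2=107
  after byte 1 (142): sum1=249, sum2=101
  after byte 2 (220): sum1=214, sum2=60
  after byte 3 (84): sum1=43, sum2=103
  after byte 4 (33): sum1=76, sum2=179
  after byte 5 (220): sum1=41, sum2=220
Checksum = sum2·256 + sum1 = 220·256 + 41 = 56361 = 0xDC29.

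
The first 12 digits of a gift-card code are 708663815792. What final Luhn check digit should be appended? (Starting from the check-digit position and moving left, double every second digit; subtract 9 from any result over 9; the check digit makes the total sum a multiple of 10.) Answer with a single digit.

Partial digits right→left: 2 9 7 5 1 8 3 6 6 8 0 7
Double every second digit counting from the check-digit position (so the 1st, 3rd, 5th, ... of the partial from the right).
  doubled (with −9 where >9): 4 5 2 6 3 0 → sum 20
  kept as-is: 9 5 8 6 8 7 → sum 43
Total = 20 + 43 = 63.
Check digit = (10 − (63 mod 10)) mod 10 = 7.

7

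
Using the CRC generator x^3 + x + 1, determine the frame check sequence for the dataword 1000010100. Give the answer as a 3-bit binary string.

Append 3 zeros: 1000010100000. Divide by 1011 (XOR where the leading bit is 1):
  pos 0: 1000 XOR 1011 = 0011
  pos 2: 1101 XOR 1011 = 0110
  pos 3: 1100 XOR 1011 = 0111
  pos 4: 1111 XOR 1011 = 0100
  pos 5: 1000 XOR 1011 = 0011
  pos 7: 1100 XOR 1011 = 0111
  pos 8: 1110 XOR 1011 = 0101
  pos 9: 1010 XOR 1011 = 0001
Remainder (last 3 bits) = 001. This is the CRC / FCS.

001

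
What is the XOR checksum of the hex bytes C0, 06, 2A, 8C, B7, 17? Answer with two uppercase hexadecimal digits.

XOR the bytes together:
  start with 0xC0
  0xC0 ⊕ 0x06 = 0xC6
  0xC6 ⊕ 0x2A = 0xEC
  0xEC ⊕ 0x8C = 0x60
  0x60 ⊕ 0xB7 = 0xD7
  0xD7 ⊕ 0x17 = 0xC0

C0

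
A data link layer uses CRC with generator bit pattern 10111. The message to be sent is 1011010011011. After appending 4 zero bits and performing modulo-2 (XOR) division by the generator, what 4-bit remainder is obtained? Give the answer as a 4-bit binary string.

Append 4 zeros: 10110100110110000. Divide by 10111 (XOR where the leading bit is 1):
  pos 0: 10110 XOR 10111 = 00001
  pos 4: 11001 XOR 10111 = 01110
  pos 5: 11101 XOR 10111 = 01010
  pos 6: 10100 XOR 10111 = 00011
  pos 9: 11110 XOR 10111 = 01001
  pos 10: 10010 XOR 10111 = 00101
  pos 12: 10100 XOR 10111 = 00011
Remainder (last 4 bits) = 0011. This is the CRC / FCS.

0011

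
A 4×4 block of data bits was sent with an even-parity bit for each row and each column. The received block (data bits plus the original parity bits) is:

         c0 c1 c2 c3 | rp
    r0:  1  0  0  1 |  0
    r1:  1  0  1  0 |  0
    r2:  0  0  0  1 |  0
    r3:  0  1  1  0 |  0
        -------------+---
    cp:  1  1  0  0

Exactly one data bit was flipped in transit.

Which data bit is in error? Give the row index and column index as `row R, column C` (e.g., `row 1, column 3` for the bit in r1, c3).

row 2, column 0

Recompute each row's even parity and compare to rp:
  r0: data parity 0, sent rp 0 → ok
  r1: data parity 0, sent rp 0 → ok
  r2: data parity 1, sent rp 0 → mismatch
  r3: data parity 0, sent rp 0 → ok
Recompute each column's even parity and compare to cp:
  c0: data parity 0, sent cp 1 → mismatch
  c1: data parity 1, sent cp 1 → ok
  c2: data parity 0, sent cp 0 → ok
  c3: data parity 0, sent cp 0 → ok
Exactly one row (r2) and one column (c0) fail → the flipped bit is at their intersection.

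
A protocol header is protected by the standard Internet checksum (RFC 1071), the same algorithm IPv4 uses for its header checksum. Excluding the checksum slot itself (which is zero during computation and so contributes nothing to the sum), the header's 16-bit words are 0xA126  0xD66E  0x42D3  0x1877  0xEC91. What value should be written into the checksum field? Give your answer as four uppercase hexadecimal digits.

One's-complement addition (fold any carry out of bit 15 back into bit 0):
  0xA126 + 0xD66E = 0x17794 → wrap carry → 0x7795
  0x7795 + 0x42D3 = 0x0BA68
  0xBA68 + 0x1877 = 0x0D2DF
  0xD2DF + 0xEC91 = 0x1BF70 → wrap carry → 0xBF71
One's-complement sum = 0xBF71.
Checksum = ~0xBF71 & 0xFFFF = 0x408E.

408E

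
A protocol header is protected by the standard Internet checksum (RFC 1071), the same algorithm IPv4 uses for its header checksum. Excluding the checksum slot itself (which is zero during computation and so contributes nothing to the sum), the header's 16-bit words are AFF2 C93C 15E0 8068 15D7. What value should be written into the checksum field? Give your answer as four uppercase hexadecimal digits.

DAB0

One's-complement addition (fold any carry out of bit 15 back into bit 0):
  0xAFF2 + 0xC93C = 0x1792E → wrap carry → 0x792F
  0x792F + 0x15E0 = 0x08F0F
  0x8F0F + 0x8068 = 0x10F77 → wrap carry → 0x0F78
  0x0F78 + 0x15D7 = 0x0254F
One's-complement sum = 0x254F.
Checksum = ~0x254F & 0xFFFF = 0xDAB0.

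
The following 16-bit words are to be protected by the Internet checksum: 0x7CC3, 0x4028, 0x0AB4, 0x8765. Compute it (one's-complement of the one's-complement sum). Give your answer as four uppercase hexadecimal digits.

B0FA

One's-complement addition (fold any carry out of bit 15 back into bit 0):
  0x7CC3 + 0x4028 = 0x0BCEB
  0xBCEB + 0x0AB4 = 0x0C79F
  0xC79F + 0x8765 = 0x14F04 → wrap carry → 0x4F05
One's-complement sum = 0x4F05.
Checksum = ~0x4F05 & 0xFFFF = 0xB0FA.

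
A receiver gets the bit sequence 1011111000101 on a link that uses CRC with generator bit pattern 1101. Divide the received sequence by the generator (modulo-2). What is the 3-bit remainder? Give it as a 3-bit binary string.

Modulo-2 division of 1011111000101 by 1101:
  pos 0: 1011 XOR 1101 = 0110
  pos 1: 1101 XOR 1101 = 0000
  pos 5: 1100 XOR 1101 = 0001
  pos 8: 1010 XOR 1101 = 0111
  pos 9: 1111 XOR 1101 = 0010
Remainder = 010 (nonzero — an error is detected).

010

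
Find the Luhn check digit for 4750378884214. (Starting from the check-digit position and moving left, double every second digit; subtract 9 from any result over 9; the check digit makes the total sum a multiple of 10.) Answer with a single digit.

2

Partial digits right→left: 4 1 2 4 8 8 8 7 3 0 5 7 4
Double every second digit counting from the check-digit position (so the 1st, 3rd, 5th, ... of the partial from the right).
  doubled (with −9 where >9): 8 4 7 7 6 1 8 → sum 41
  kept as-is: 1 4 8 7 0 7 → sum 27
Total = 41 + 27 = 68.
Check digit = (10 − (68 mod 10)) mod 10 = 2.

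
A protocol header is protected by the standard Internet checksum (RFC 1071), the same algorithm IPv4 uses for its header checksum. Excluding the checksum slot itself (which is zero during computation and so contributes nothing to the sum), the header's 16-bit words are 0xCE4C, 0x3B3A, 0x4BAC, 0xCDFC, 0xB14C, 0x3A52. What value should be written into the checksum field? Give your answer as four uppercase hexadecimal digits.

One's-complement addition (fold any carry out of bit 15 back into bit 0):
  0xCE4C + 0x3B3A = 0x10986 → wrap carry → 0x0987
  0x0987 + 0x4BAC = 0x05533
  0x5533 + 0xCDFC = 0x1232F → wrap carry → 0x2330
  0x2330 + 0xB14C = 0x0D47C
  0xD47C + 0x3A52 = 0x10ECE → wrap carry → 0x0ECF
One's-complement sum = 0x0ECF.
Checksum = ~0x0ECF & 0xFFFF = 0xF130.

F130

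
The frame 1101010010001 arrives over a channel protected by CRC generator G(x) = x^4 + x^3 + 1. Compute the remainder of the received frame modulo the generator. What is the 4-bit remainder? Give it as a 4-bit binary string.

Modulo-2 division of 1101010010001 by 11001:
  pos 0: 11010 XOR 11001 = 00011
  pos 3: 11100 XOR 11001 = 00101
  pos 5: 10110 XOR 11001 = 01111
  pos 6: 11110 XOR 11001 = 00111
  pos 8: 11101 XOR 11001 = 00100
Remainder = 0100 (nonzero — an error is detected).

0100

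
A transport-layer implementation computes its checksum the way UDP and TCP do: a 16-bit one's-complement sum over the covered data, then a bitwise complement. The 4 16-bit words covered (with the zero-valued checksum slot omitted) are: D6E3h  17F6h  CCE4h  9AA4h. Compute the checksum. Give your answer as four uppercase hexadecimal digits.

One's-complement addition (fold any carry out of bit 15 back into bit 0):
  0xD6E3 + 0x17F6 = 0x0EED9
  0xEED9 + 0xCCE4 = 0x1BBBD → wrap carry → 0xBBBE
  0xBBBE + 0x9AA4 = 0x15662 → wrap carry → 0x5663
One's-complement sum = 0x5663.
Checksum = ~0x5663 & 0xFFFF = 0xA99C.

A99C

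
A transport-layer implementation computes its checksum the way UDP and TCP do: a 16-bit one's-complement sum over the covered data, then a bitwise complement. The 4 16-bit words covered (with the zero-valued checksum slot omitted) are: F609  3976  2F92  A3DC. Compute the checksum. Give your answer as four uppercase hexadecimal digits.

One's-complement addition (fold any carry out of bit 15 back into bit 0):
  0xF609 + 0x3976 = 0x12F7F → wrap carry → 0x2F80
  0x2F80 + 0x2F92 = 0x05F12
  0x5F12 + 0xA3DC = 0x102EE → wrap carry → 0x02EF
One's-complement sum = 0x02EF.
Checksum = ~0x02EF & 0xFFFF = 0xFD10.

FD10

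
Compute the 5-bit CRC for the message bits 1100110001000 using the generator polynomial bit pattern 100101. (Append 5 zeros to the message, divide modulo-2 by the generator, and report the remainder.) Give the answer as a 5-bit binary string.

Append 5 zeros: 110011000100000000. Divide by 100101 (XOR where the leading bit is 1):
  pos 0: 110011 XOR 100101 = 010110
  pos 1: 101100 XOR 100101 = 001001
  pos 3: 100100 XOR 100101 = 000001
  pos 8: 110000 XOR 100101 = 010101
  pos 9: 101010 XOR 100101 = 001111
  pos 11: 111100 XOR 100101 = 011001
  pos 12: 110010 XOR 100101 = 010111
Remainder (last 5 bits) = 10111. This is the CRC / FCS.

10111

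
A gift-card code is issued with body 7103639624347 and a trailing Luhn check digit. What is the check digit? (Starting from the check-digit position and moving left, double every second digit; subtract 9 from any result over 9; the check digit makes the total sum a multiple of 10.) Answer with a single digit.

Partial digits right→left: 7 4 3 4 2 6 9 3 6 3 0 1 7
Double every second digit counting from the check-digit position (so the 1st, 3rd, 5th, ... of the partial from the right).
  doubled (with −9 where >9): 5 6 4 9 3 0 5 → sum 32
  kept as-is: 4 4 6 3 3 1 → sum 21
Total = 32 + 21 = 53.
Check digit = (10 − (53 mod 10)) mod 10 = 7.

7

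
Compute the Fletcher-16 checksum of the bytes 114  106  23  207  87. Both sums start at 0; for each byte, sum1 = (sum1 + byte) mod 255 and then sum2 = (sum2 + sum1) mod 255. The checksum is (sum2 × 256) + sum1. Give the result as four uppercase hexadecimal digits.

221B

Running sums (mod 255):
  after byte 0 (114): sum1=114, sum2=114
  after byte 1 (106): sum1=220, sum2=79
  after byte 2 (23): sum1=243, sum2=67
  after byte 3 (207): sum1=195, sum2=7
  after byte 4 (87): sum1=27, sum2=34
Checksum = sum2·256 + sum1 = 34·256 + 27 = 8731 = 0x221B.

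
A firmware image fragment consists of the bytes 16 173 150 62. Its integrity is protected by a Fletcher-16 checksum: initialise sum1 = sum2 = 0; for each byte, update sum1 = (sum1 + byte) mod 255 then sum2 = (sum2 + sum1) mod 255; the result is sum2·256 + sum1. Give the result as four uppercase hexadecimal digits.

Running sums (mod 255):
  after byte 0 (16): sum1=16, sum2=16
  after byte 1 (173): sum1=189, sum2=205
  after byte 2 (150): sum1=84, sum2=34
  after byte 3 (62): sum1=146, sum2=180
Checksum = sum2·256 + sum1 = 180·256 + 146 = 46226 = 0xB492.

B492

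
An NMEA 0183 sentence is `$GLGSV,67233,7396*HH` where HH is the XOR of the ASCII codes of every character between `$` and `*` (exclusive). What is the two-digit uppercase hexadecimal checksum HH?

71

XOR the ASCII codes of the payload characters:
  'G' = 0x47 → acc = 0x47
  'L' = 0x4C → acc = 0x0B
  'G' = 0x47 → acc = 0x4C
  'S' = 0x53 → acc = 0x1F
  'V' = 0x56 → acc = 0x49
  ',' = 0x2C → acc = 0x65
  '6' = 0x36 → acc = 0x53
  '7' = 0x37 → acc = 0x64
  '2' = 0x32 → acc = 0x56
  '3' = 0x33 → acc = 0x65
  '3' = 0x33 → acc = 0x56
  ',' = 0x2C → acc = 0x7A
  '7' = 0x37 → acc = 0x4D
  '3' = 0x33 → acc = 0x7E
  '9' = 0x39 → acc = 0x47
  '6' = 0x36 → acc = 0x71
Checksum = 0x71.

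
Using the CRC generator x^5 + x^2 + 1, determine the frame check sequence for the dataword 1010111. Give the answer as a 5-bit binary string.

00110

Append 5 zeros: 101011100000. Divide by 100101 (XOR where the leading bit is 1):
  pos 0: 101011 XOR 100101 = 001110
  pos 2: 111010 XOR 100101 = 011111
  pos 3: 111110 XOR 100101 = 011011
  pos 4: 110110 XOR 100101 = 010011
  pos 5: 100110 XOR 100101 = 000011
Remainder (last 5 bits) = 00110. This is the CRC / FCS.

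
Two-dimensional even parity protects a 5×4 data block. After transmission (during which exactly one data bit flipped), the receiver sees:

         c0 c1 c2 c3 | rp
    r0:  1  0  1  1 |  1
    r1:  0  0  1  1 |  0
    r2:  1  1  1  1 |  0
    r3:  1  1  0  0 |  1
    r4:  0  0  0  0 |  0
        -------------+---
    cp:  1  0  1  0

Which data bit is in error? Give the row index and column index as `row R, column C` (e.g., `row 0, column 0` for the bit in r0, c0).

Recompute each row's even parity and compare to rp:
  r0: data parity 1, sent rp 1 → ok
  r1: data parity 0, sent rp 0 → ok
  r2: data parity 0, sent rp 0 → ok
  r3: data parity 0, sent rp 1 → mismatch
  r4: data parity 0, sent rp 0 → ok
Recompute each column's even parity and compare to cp:
  c0: data parity 1, sent cp 1 → ok
  c1: data parity 0, sent cp 0 → ok
  c2: data parity 1, sent cp 1 → ok
  c3: data parity 1, sent cp 0 → mismatch
Exactly one row (r3) and one column (c3) fail → the flipped bit is at their intersection.

row 3, column 3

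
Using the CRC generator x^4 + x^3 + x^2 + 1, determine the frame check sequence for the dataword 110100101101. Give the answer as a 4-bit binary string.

Append 4 zeros: 1101001011010000. Divide by 11101 (XOR where the leading bit is 1):
  pos 0: 11010 XOR 11101 = 00111
  pos 2: 11101 XOR 11101 = 00000
  pos 8: 11010 XOR 11101 = 00111
  pos 10: 11100 XOR 11101 = 00001
Remainder (last 4 bits) = 0010. This is the CRC / FCS.

0010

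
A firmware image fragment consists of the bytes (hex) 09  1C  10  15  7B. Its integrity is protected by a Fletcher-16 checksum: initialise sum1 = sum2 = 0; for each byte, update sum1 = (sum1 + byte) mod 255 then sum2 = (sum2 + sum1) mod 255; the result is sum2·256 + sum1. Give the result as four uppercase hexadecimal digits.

Running sums (mod 255):
  after byte 0 (09): sum1=9, sum2=9
  after byte 1 (1C): sum1=37, sum2=46
  after byte 2 (10): sum1=53, sum2=99
  after byte 3 (15): sum1=74, sum2=173
  after byte 4 (7B): sum1=197, sum2=115
Checksum = sum2·256 + sum1 = 115·256 + 197 = 29637 = 0x73C5.

73C5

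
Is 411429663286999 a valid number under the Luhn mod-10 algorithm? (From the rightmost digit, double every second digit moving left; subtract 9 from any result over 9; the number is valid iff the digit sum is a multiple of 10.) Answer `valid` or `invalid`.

valid

From the right, keep odd positions and double even positions (subtract 9 from any doubled value over 9):
  doubled (positions 2,4,...): 9 3 4 3 9 8 2 → sum 38
  kept (positions 1,3,...): 9 9 8 3 6 2 1 4 → sum 42
Total = 80.
80 mod 10 = 0, so the number is valid.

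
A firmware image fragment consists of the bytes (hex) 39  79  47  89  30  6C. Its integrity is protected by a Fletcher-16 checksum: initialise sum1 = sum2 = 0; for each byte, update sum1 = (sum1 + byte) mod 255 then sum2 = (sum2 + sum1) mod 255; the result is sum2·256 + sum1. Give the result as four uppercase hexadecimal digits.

Running sums (mod 255):
  after byte 0 (39): sum1=57, sum2=57
  after byte 1 (79): sum1=178, sum2=235
  after byte 2 (47): sum1=249, sum2=229
  after byte 3 (89): sum1=131, sum2=105
  after byte 4 (30): sum1=179, sum2=29
  after byte 5 (6C): sum1=32, sum2=61
Checksum = sum2·256 + sum1 = 61·256 + 32 = 15648 = 0x3D20.

3D20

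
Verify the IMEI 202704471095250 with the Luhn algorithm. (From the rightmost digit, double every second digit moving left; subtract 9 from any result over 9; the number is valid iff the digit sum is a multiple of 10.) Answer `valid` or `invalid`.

valid

From the right, keep odd positions and double even positions (subtract 9 from any doubled value over 9):
  doubled (positions 2,4,...): 1 1 0 5 8 5 0 → sum 20
  kept (positions 1,3,...): 0 2 9 1 4 0 2 2 → sum 20
Total = 40.
40 mod 10 = 0, so the number is valid.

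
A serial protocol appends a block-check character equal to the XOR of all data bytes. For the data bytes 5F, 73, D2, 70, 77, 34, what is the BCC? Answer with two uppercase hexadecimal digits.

CD

XOR the bytes together:
  start with 0x5F
  0x5F ⊕ 0x73 = 0x2C
  0x2C ⊕ 0xD2 = 0xFE
  0xFE ⊕ 0x70 = 0x8E
  0x8E ⊕ 0x77 = 0xF9
  0xF9 ⊕ 0x34 = 0xCD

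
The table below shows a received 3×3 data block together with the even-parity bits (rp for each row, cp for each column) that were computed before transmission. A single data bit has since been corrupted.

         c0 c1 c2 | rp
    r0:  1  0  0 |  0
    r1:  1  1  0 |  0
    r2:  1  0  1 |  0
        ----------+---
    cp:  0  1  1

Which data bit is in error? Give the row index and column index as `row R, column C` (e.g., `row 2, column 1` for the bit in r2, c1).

row 0, column 0

Recompute each row's even parity and compare to rp:
  r0: data parity 1, sent rp 0 → mismatch
  r1: data parity 0, sent rp 0 → ok
  r2: data parity 0, sent rp 0 → ok
Recompute each column's even parity and compare to cp:
  c0: data parity 1, sent cp 0 → mismatch
  c1: data parity 1, sent cp 1 → ok
  c2: data parity 1, sent cp 1 → ok
Exactly one row (r0) and one column (c0) fail → the flipped bit is at their intersection.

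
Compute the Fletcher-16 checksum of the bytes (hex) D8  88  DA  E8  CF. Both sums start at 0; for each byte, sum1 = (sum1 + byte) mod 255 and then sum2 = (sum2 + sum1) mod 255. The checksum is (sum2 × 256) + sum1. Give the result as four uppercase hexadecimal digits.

Running sums (mod 255):
  after byte 0 (D8): sum1=216, sum2=216
  after byte 1 (88): sum1=97, sum2=58
  after byte 2 (DA): sum1=60, sum2=118
  after byte 3 (E8): sum1=37, sum2=155
  after byte 4 (CF): sum1=244, sum2=144
Checksum = sum2·256 + sum1 = 144·256 + 244 = 37108 = 0x90F4.

90F4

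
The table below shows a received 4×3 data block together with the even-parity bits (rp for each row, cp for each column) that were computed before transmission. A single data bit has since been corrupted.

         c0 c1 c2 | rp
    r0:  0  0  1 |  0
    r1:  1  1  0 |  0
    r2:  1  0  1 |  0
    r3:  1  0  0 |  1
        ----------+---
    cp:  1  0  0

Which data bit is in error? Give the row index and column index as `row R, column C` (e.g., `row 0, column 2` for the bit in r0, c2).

Recompute each row's even parity and compare to rp:
  r0: data parity 1, sent rp 0 → mismatch
  r1: data parity 0, sent rp 0 → ok
  r2: data parity 0, sent rp 0 → ok
  r3: data parity 1, sent rp 1 → ok
Recompute each column's even parity and compare to cp:
  c0: data parity 1, sent cp 1 → ok
  c1: data parity 1, sent cp 0 → mismatch
  c2: data parity 0, sent cp 0 → ok
Exactly one row (r0) and one column (c1) fail → the flipped bit is at their intersection.

row 0, column 1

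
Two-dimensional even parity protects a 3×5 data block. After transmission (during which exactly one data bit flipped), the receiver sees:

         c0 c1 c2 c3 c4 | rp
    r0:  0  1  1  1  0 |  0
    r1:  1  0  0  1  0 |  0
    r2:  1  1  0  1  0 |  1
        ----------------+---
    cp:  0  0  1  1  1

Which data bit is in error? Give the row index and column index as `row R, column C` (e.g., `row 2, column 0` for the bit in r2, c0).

row 0, column 4

Recompute each row's even parity and compare to rp:
  r0: data parity 1, sent rp 0 → mismatch
  r1: data parity 0, sent rp 0 → ok
  r2: data parity 1, sent rp 1 → ok
Recompute each column's even parity and compare to cp:
  c0: data parity 0, sent cp 0 → ok
  c1: data parity 0, sent cp 0 → ok
  c2: data parity 1, sent cp 1 → ok
  c3: data parity 1, sent cp 1 → ok
  c4: data parity 0, sent cp 1 → mismatch
Exactly one row (r0) and one column (c4) fail → the flipped bit is at their intersection.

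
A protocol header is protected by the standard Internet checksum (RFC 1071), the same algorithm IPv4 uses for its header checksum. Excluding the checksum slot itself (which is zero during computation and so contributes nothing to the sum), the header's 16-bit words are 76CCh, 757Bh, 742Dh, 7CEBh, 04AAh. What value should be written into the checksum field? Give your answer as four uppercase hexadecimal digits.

1DF5

One's-complement addition (fold any carry out of bit 15 back into bit 0):
  0x76CC + 0x757B = 0x0EC47
  0xEC47 + 0x742D = 0x16074 → wrap carry → 0x6075
  0x6075 + 0x7CEB = 0x0DD60
  0xDD60 + 0x04AA = 0x0E20A
One's-complement sum = 0xE20A.
Checksum = ~0xE20A & 0xFFFF = 0x1DF5.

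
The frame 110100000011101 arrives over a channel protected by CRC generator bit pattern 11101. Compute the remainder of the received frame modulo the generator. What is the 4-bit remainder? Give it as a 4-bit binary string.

Modulo-2 division of 110100000011101 by 11101:
  pos 0: 11010 XOR 11101 = 00111
  pos 2: 11100 XOR 11101 = 00001
  pos 6: 10001 XOR 11101 = 01100
  pos 7: 11001 XOR 11101 = 00100
  pos 9: 10010 XOR 11101 = 01111
  pos 10: 11111 XOR 11101 = 00010
Remainder = 0010 (nonzero — an error is detected).

0010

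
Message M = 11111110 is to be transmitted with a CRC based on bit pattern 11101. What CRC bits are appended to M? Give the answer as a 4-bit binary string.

Append 4 zeros: 111111100000. Divide by 11101 (XOR where the leading bit is 1):
  pos 0: 11111 XOR 11101 = 00010
  pos 3: 10110 XOR 11101 = 01011
  pos 4: 10110 XOR 11101 = 01011
  pos 5: 10110 XOR 11101 = 01011
  pos 6: 10110 XOR 11101 = 01011
  pos 7: 10110 XOR 11101 = 01011
Remainder (last 4 bits) = 1011. This is the CRC / FCS.

1011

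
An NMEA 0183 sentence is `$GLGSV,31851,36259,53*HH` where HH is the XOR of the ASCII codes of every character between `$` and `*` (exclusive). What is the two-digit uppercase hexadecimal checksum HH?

XOR the ASCII codes of the payload characters:
  'G' = 0x47 → acc = 0x47
  'L' = 0x4C → acc = 0x0B
  'G' = 0x47 → acc = 0x4C
  'S' = 0x53 → acc = 0x1F
  'V' = 0x56 → acc = 0x49
  ',' = 0x2C → acc = 0x65
  '3' = 0x33 → acc = 0x56
  '1' = 0x31 → acc = 0x67
  '8' = 0x38 → acc = 0x5F
  '5' = 0x35 → acc = 0x6A
  '1' = 0x31 → acc = 0x5B
  ',' = 0x2C → acc = 0x77
  '3' = 0x33 → acc = 0x44
  '6' = 0x36 → acc = 0x72
  '2' = 0x32 → acc = 0x40
  '5' = 0x35 → acc = 0x75
  '9' = 0x39 → acc = 0x4C
  ',' = 0x2C → acc = 0x60
  '5' = 0x35 → acc = 0x55
  '3' = 0x33 → acc = 0x66
Checksum = 0x66.

66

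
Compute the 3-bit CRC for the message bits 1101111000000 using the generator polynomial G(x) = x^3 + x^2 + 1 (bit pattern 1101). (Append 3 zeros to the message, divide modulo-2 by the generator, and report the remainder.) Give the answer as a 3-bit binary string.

Append 3 zeros: 1101111000000000. Divide by 1101 (XOR where the leading bit is 1):
  pos 0: 1101 XOR 1101 = 0000
  pos 4: 1110 XOR 1101 = 0011
  pos 6: 1100 XOR 1101 = 0001
  pos 9: 1000 XOR 1101 = 0101
  pos 10: 1010 XOR 1101 = 0111
  pos 11: 1110 XOR 1101 = 0011
Remainder (last 3 bits) = 110. This is the CRC / FCS.

110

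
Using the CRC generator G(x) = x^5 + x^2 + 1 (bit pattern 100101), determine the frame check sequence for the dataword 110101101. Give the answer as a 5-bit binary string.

Append 5 zeros: 11010110100000. Divide by 100101 (XOR where the leading bit is 1):
  pos 0: 110101 XOR 100101 = 010000
  pos 1: 100001 XOR 100101 = 000100
  pos 4: 100010 XOR 100101 = 000111
  pos 7: 111000 XOR 100101 = 011101
  pos 8: 111010 XOR 100101 = 011111
Remainder (last 5 bits) = 11111. This is the CRC / FCS.

11111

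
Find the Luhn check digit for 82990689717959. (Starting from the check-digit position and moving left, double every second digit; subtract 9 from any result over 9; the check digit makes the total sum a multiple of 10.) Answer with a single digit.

1

Partial digits right→left: 9 5 9 7 1 7 9 8 6 0 9 9 2 8
Double every second digit counting from the check-digit position (so the 1st, 3rd, 5th, ... of the partial from the right).
  doubled (with −9 where >9): 9 9 2 9 3 9 4 → sum 45
  kept as-is: 5 7 7 8 0 9 8 → sum 44
Total = 45 + 44 = 89.
Check digit = (10 − (89 mod 10)) mod 10 = 1.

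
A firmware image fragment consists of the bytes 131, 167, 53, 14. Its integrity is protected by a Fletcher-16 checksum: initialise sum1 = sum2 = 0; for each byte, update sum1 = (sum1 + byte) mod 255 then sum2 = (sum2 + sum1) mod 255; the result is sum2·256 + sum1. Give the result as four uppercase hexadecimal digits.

7D6E

Running sums (mod 255):
  after byte 0 (131): sum1=131, sum2=131
  after byte 1 (167): sum1=43, sum2=174
  after byte 2 (53): sum1=96, sum2=15
  after byte 3 (14): sum1=110, sum2=125
Checksum = sum2·256 + sum1 = 125·256 + 110 = 32110 = 0x7D6E.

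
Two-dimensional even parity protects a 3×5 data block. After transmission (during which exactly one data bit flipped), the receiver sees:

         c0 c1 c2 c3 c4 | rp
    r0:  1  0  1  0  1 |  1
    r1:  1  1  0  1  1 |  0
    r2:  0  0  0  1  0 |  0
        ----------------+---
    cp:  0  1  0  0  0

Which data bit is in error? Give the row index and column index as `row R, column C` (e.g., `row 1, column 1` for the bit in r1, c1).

row 2, column 2

Recompute each row's even parity and compare to rp:
  r0: data parity 1, sent rp 1 → ok
  r1: data parity 0, sent rp 0 → ok
  r2: data parity 1, sent rp 0 → mismatch
Recompute each column's even parity and compare to cp:
  c0: data parity 0, sent cp 0 → ok
  c1: data parity 1, sent cp 1 → ok
  c2: data parity 1, sent cp 0 → mismatch
  c3: data parity 0, sent cp 0 → ok
  c4: data parity 0, sent cp 0 → ok
Exactly one row (r2) and one column (c2) fail → the flipped bit is at their intersection.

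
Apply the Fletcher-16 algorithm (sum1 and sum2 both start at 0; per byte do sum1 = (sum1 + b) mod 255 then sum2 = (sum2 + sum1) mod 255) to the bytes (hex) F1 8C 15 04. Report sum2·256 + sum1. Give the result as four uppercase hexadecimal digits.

9B97

Running sums (mod 255):
  after byte 0 (F1): sum1=241, sum2=241
  after byte 1 (8C): sum1=126, sum2=112
  after byte 2 (15): sum1=147, sum2=4
  after byte 3 (04): sum1=151, sum2=155
Checksum = sum2·256 + sum1 = 155·256 + 151 = 39831 = 0x9B97.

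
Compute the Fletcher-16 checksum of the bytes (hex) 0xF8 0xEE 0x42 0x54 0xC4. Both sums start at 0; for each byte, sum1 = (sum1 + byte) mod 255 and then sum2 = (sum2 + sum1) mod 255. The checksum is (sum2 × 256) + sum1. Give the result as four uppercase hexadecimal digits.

Running sums (mod 255):
  after byte 0 (0xF8): sum1=248, sum2=248
  after byte 1 (0xEE): sum1=231, sum2=224
  after byte 2 (0x42): sum1=42, sum2=11
  after byte 3 (0x54): sum1=126, sum2=137
  after byte 4 (0xC4): sum1=67, sum2=204
Checksum = sum2·256 + sum1 = 204·256 + 67 = 52291 = 0xCC43.

CC43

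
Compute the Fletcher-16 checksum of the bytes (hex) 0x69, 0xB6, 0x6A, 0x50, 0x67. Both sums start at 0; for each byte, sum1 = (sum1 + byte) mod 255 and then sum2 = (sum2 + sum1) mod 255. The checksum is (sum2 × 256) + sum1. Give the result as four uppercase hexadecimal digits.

Running sums (mod 255):
  after byte 0 (0x69): sum1=105, sum2=105
  after byte 1 (0xB6): sum1=32, sum2=137
  after byte 2 (0x6A): sum1=138, sum2=20
  after byte 3 (0x50): sum1=218, sum2=238
  after byte 4 (0x67): sum1=66, sum2=49
Checksum = sum2·256 + sum1 = 49·256 + 66 = 12610 = 0x3142.

3142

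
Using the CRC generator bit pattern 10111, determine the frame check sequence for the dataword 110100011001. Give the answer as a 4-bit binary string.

1001

Append 4 zeros: 1101000110010000. Divide by 10111 (XOR where the leading bit is 1):
  pos 0: 11010 XOR 10111 = 01101
  pos 1: 11010 XOR 10111 = 01101
  pos 2: 11010 XOR 10111 = 01101
  pos 3: 11011 XOR 10111 = 01100
  pos 4: 11001 XOR 10111 = 01110
  pos 5: 11100 XOR 10111 = 01011
  pos 6: 10110 XOR 10111 = 00001
  pos 10: 11000 XOR 10111 = 01111
  pos 11: 11110 XOR 10111 = 01001
Remainder (last 4 bits) = 1001. This is the CRC / FCS.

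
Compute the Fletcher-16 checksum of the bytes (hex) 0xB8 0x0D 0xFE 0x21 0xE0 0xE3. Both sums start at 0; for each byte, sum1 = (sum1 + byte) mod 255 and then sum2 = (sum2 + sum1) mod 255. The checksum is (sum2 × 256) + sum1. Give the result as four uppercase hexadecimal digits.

9AAA

Running sums (mod 255):
  after byte 0 (0xB8): sum1=184, sum2=184
  after byte 1 (0x0D): sum1=197, sum2=126
  after byte 2 (0xFE): sum1=196, sum2=67
  after byte 3 (0x21): sum1=229, sum2=41
  after byte 4 (0xE0): sum1=198, sum2=239
  after byte 5 (0xE3): sum1=170, sum2=154
Checksum = sum2·256 + sum1 = 154·256 + 170 = 39594 = 0x9AAA.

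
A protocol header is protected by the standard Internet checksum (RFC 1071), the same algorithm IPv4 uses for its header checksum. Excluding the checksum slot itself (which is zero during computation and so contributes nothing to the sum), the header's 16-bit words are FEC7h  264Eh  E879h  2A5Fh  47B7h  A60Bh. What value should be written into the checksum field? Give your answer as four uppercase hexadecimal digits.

One's-complement addition (fold any carry out of bit 15 back into bit 0):
  0xFEC7 + 0x264E = 0x12515 → wrap carry → 0x2516
  0x2516 + 0xE879 = 0x10D8F → wrap carry → 0x0D90
  0x0D90 + 0x2A5F = 0x037EF
  0x37EF + 0x47B7 = 0x07FA6
  0x7FA6 + 0xA60B = 0x125B1 → wrap carry → 0x25B2
One's-complement sum = 0x25B2.
Checksum = ~0x25B2 & 0xFFFF = 0xDA4D.

DA4D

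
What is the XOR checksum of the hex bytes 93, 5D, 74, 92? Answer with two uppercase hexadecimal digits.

28

XOR the bytes together:
  start with 0x93
  0x93 ⊕ 0x5D = 0xCE
  0xCE ⊕ 0x74 = 0xBA
  0xBA ⊕ 0x92 = 0x28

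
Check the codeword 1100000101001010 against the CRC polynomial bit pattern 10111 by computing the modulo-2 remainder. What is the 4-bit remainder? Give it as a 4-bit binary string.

Modulo-2 division of 1100000101001010 by 10111:
  pos 0: 11000 XOR 10111 = 01111
  pos 1: 11110 XOR 10111 = 01001
  pos 2: 10010 XOR 10111 = 00101
  pos 4: 10110 XOR 10111 = 00001
  pos 8: 11001 XOR 10111 = 01110
  pos 9: 11100 XOR 10111 = 01011
  pos 10: 10111 XOR 10111 = 00000
Remainder = 0000 (zero — the frame passes the CRC check).

0000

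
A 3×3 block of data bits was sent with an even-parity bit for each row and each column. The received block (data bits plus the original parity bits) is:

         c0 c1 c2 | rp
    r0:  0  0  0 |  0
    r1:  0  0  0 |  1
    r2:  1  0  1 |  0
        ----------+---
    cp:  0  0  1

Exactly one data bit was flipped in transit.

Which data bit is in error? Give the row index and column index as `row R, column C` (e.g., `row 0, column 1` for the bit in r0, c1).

row 1, column 0

Recompute each row's even parity and compare to rp:
  r0: data parity 0, sent rp 0 → ok
  r1: data parity 0, sent rp 1 → mismatch
  r2: data parity 0, sent rp 0 → ok
Recompute each column's even parity and compare to cp:
  c0: data parity 1, sent cp 0 → mismatch
  c1: data parity 0, sent cp 0 → ok
  c2: data parity 1, sent cp 1 → ok
Exactly one row (r1) and one column (c0) fail → the flipped bit is at their intersection.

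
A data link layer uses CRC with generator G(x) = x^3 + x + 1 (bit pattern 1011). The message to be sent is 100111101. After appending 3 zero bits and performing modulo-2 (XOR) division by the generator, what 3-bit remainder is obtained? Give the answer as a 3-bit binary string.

100

Append 3 zeros: 100111101000. Divide by 1011 (XOR where the leading bit is 1):
  pos 0: 1001 XOR 1011 = 0010
  pos 2: 1011 XOR 1011 = 0000
  pos 6: 1010 XOR 1011 = 0001
Remainder (last 3 bits) = 100. This is the CRC / FCS.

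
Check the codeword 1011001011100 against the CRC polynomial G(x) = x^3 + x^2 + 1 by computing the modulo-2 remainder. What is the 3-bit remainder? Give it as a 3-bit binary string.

Modulo-2 division of 1011001011100 by 1101:
  pos 0: 1011 XOR 1101 = 0110
  pos 1: 1100 XOR 1101 = 0001
  pos 4: 1010 XOR 1101 = 0111
  pos 5: 1111 XOR 1101 = 0010
  pos 7: 1011 XOR 1101 = 0110
  pos 8: 1100 XOR 1101 = 0001
Remainder = 010 (nonzero — an error is detected).

010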